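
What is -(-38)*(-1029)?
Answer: -39102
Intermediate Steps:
-(-38)*(-1029) = -38*1029 = -39102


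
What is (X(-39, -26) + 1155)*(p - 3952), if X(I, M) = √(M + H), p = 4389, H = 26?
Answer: 504735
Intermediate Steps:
X(I, M) = √(26 + M) (X(I, M) = √(M + 26) = √(26 + M))
(X(-39, -26) + 1155)*(p - 3952) = (√(26 - 26) + 1155)*(4389 - 3952) = (√0 + 1155)*437 = (0 + 1155)*437 = 1155*437 = 504735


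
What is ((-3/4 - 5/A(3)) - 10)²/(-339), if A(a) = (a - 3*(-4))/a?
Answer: -2209/5424 ≈ -0.40726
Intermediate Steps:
A(a) = (12 + a)/a (A(a) = (a + 12)/a = (12 + a)/a)
((-3/4 - 5/A(3)) - 10)²/(-339) = ((-3/4 - 5*3/(12 + 3)) - 10)²/(-339) = ((-3*¼ - 5/((⅓)*15)) - 10)²*(-1/339) = ((-¾ - 5/5) - 10)²*(-1/339) = ((-¾ - 5*⅕) - 10)²*(-1/339) = ((-¾ - 1) - 10)²*(-1/339) = (-7/4 - 10)²*(-1/339) = (-47/4)²*(-1/339) = (2209/16)*(-1/339) = -2209/5424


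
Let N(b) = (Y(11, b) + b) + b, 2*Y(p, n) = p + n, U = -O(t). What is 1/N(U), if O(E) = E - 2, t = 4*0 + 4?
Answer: 2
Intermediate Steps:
t = 4 (t = 0 + 4 = 4)
O(E) = -2 + E
U = -2 (U = -(-2 + 4) = -1*2 = -2)
Y(p, n) = n/2 + p/2 (Y(p, n) = (p + n)/2 = (n + p)/2 = n/2 + p/2)
N(b) = 11/2 + 5*b/2 (N(b) = ((b/2 + (½)*11) + b) + b = ((b/2 + 11/2) + b) + b = ((11/2 + b/2) + b) + b = (11/2 + 3*b/2) + b = 11/2 + 5*b/2)
1/N(U) = 1/(11/2 + (5/2)*(-2)) = 1/(11/2 - 5) = 1/(½) = 2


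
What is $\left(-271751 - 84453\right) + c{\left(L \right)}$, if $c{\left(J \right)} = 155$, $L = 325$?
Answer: $-356049$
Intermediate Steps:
$\left(-271751 - 84453\right) + c{\left(L \right)} = \left(-271751 - 84453\right) + 155 = -356204 + 155 = -356049$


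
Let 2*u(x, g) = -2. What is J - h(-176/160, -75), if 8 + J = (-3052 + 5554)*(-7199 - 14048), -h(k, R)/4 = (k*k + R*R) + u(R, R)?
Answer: -1328437529/25 ≈ -5.3137e+7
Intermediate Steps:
u(x, g) = -1 (u(x, g) = (½)*(-2) = -1)
h(k, R) = 4 - 4*R² - 4*k² (h(k, R) = -4*((k*k + R*R) - 1) = -4*((k² + R²) - 1) = -4*((R² + k²) - 1) = -4*(-1 + R² + k²) = 4 - 4*R² - 4*k²)
J = -53160002 (J = -8 + (-3052 + 5554)*(-7199 - 14048) = -8 + 2502*(-21247) = -8 - 53159994 = -53160002)
J - h(-176/160, -75) = -53160002 - (4 - 4*(-75)² - 4*(-176/160)²) = -53160002 - (4 - 4*5625 - 4*(-176*1/160)²) = -53160002 - (4 - 22500 - 4*(-11/10)²) = -53160002 - (4 - 22500 - 4*121/100) = -53160002 - (4 - 22500 - 121/25) = -53160002 - 1*(-562521/25) = -53160002 + 562521/25 = -1328437529/25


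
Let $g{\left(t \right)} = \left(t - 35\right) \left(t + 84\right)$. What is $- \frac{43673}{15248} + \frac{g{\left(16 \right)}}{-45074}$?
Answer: $- \frac{969772801}{343644176} \approx -2.822$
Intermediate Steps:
$g{\left(t \right)} = \left(-35 + t\right) \left(84 + t\right)$
$- \frac{43673}{15248} + \frac{g{\left(16 \right)}}{-45074} = - \frac{43673}{15248} + \frac{-2940 + 16^{2} + 49 \cdot 16}{-45074} = \left(-43673\right) \frac{1}{15248} + \left(-2940 + 256 + 784\right) \left(- \frac{1}{45074}\right) = - \frac{43673}{15248} - - \frac{950}{22537} = - \frac{43673}{15248} + \frac{950}{22537} = - \frac{969772801}{343644176}$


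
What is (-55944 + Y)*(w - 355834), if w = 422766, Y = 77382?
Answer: 1434888216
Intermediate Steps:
(-55944 + Y)*(w - 355834) = (-55944 + 77382)*(422766 - 355834) = 21438*66932 = 1434888216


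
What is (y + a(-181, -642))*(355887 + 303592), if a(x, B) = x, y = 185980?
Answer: 122530538721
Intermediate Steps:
(y + a(-181, -642))*(355887 + 303592) = (185980 - 181)*(355887 + 303592) = 185799*659479 = 122530538721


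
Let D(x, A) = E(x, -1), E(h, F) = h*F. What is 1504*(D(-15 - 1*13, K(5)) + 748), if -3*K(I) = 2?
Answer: 1167104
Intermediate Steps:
K(I) = -⅔ (K(I) = -⅓*2 = -⅔)
E(h, F) = F*h
D(x, A) = -x
1504*(D(-15 - 1*13, K(5)) + 748) = 1504*(-(-15 - 1*13) + 748) = 1504*(-(-15 - 13) + 748) = 1504*(-1*(-28) + 748) = 1504*(28 + 748) = 1504*776 = 1167104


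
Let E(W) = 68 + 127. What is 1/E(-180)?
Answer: 1/195 ≈ 0.0051282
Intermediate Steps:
E(W) = 195
1/E(-180) = 1/195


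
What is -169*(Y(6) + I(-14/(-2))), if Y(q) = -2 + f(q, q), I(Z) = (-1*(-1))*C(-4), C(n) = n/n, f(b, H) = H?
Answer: -845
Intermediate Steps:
C(n) = 1
I(Z) = 1 (I(Z) = -1*(-1)*1 = 1*1 = 1)
Y(q) = -2 + q
-169*(Y(6) + I(-14/(-2))) = -169*((-2 + 6) + 1) = -169*(4 + 1) = -169*5 = -845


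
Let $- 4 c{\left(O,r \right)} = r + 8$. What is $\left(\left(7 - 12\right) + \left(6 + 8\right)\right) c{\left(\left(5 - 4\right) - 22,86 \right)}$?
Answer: $- \frac{423}{2} \approx -211.5$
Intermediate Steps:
$c{\left(O,r \right)} = -2 - \frac{r}{4}$ ($c{\left(O,r \right)} = - \frac{r + 8}{4} = - \frac{8 + r}{4} = -2 - \frac{r}{4}$)
$\left(\left(7 - 12\right) + \left(6 + 8\right)\right) c{\left(\left(5 - 4\right) - 22,86 \right)} = \left(\left(7 - 12\right) + \left(6 + 8\right)\right) \left(-2 - \frac{43}{2}\right) = \left(-5 + 14\right) \left(-2 - \frac{43}{2}\right) = 9 \left(- \frac{47}{2}\right) = - \frac{423}{2}$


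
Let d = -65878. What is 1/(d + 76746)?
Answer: 1/10868 ≈ 9.2013e-5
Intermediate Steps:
1/(d + 76746) = 1/(-65878 + 76746) = 1/10868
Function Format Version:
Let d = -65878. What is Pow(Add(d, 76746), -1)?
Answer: Rational(1, 10868) ≈ 9.2013e-5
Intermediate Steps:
Pow(Add(d, 76746), -1) = Pow(Add(-65878, 76746), -1) = Pow(10868, -1) = Rational(1, 10868)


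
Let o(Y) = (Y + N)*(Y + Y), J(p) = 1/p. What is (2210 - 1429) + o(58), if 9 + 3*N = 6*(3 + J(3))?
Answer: 23803/3 ≈ 7934.3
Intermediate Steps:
J(p) = 1/p
N = 11/3 (N = -3 + (6*(3 + 1/3))/3 = -3 + (6*(10/3))/3 = -3 + (1/3)*20 = -3 + 20/3 = 11/3 ≈ 3.6667)
o(Y) = 2*Y*(11/3 + Y) (o(Y) = (Y + 11/3)*(Y + Y) = (11/3 + Y)*(2*Y) = 2*Y*(11/3 + Y))
(2210 - 1429) + o(58) = (2210 - 1429) + (2/3)*58*(11 + 3*58) = 781 + (2/3)*58*(11 + 174) = 781 + (2/3)*58*185 = 781 + 21460/3 = 23803/3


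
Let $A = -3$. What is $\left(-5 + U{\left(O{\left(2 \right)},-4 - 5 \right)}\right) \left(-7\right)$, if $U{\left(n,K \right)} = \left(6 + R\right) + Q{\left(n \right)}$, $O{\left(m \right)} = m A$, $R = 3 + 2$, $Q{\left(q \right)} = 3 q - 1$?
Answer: $91$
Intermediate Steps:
$Q{\left(q \right)} = -1 + 3 q$
$R = 5$
$O{\left(m \right)} = - 3 m$ ($O{\left(m \right)} = m \left(-3\right) = - 3 m$)
$U{\left(n,K \right)} = 10 + 3 n$ ($U{\left(n,K \right)} = \left(6 + 5\right) + \left(-1 + 3 n\right) = 11 + \left(-1 + 3 n\right) = 10 + 3 n$)
$\left(-5 + U{\left(O{\left(2 \right)},-4 - 5 \right)}\right) \left(-7\right) = \left(-5 + \left(10 + 3 \left(\left(-3\right) 2\right)\right)\right) \left(-7\right) = \left(-5 + \left(10 + 3 \left(-6\right)\right)\right) \left(-7\right) = \left(-5 + \left(10 - 18\right)\right) \left(-7\right) = \left(-5 - 8\right) \left(-7\right) = \left(-13\right) \left(-7\right) = 91$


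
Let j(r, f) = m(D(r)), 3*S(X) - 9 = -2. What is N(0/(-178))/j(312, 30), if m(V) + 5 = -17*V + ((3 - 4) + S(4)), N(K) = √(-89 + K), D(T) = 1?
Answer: -3*I*√89/62 ≈ -0.45648*I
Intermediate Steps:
S(X) = 7/3 (S(X) = 3 + (⅓)*(-2) = 3 - ⅔ = 7/3)
m(V) = -11/3 - 17*V (m(V) = -5 + (-17*V + ((3 - 4) + 7/3)) = -5 + (-17*V + (-1 + 7/3)) = -5 + (-17*V + 4/3) = -5 + (4/3 - 17*V) = -11/3 - 17*V)
j(r, f) = -62/3 (j(r, f) = -11/3 - 17*1 = -11/3 - 17 = -62/3)
N(0/(-178))/j(312, 30) = √(-89 + 0/(-178))/(-62/3) = √(-89 + 0*(-1/178))*(-3/62) = √(-89 + 0)*(-3/62) = √(-89)*(-3/62) = (I*√89)*(-3/62) = -3*I*√89/62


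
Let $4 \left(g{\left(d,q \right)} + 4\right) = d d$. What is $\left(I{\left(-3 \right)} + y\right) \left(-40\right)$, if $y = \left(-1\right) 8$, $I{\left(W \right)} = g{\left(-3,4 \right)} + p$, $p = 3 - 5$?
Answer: $470$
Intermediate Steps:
$g{\left(d,q \right)} = -4 + \frac{d^{2}}{4}$ ($g{\left(d,q \right)} = -4 + \frac{d d}{4} = -4 + \frac{d^{2}}{4}$)
$p = -2$
$I{\left(W \right)} = - \frac{15}{4}$ ($I{\left(W \right)} = \left(-4 + \frac{\left(-3\right)^{2}}{4}\right) - 2 = \left(-4 + \frac{1}{4} \cdot 9\right) - 2 = \left(-4 + \frac{9}{4}\right) - 2 = - \frac{7}{4} - 2 = - \frac{15}{4}$)
$y = -8$
$\left(I{\left(-3 \right)} + y\right) \left(-40\right) = \left(- \frac{15}{4} - 8\right) \left(-40\right) = \left(- \frac{47}{4}\right) \left(-40\right) = 470$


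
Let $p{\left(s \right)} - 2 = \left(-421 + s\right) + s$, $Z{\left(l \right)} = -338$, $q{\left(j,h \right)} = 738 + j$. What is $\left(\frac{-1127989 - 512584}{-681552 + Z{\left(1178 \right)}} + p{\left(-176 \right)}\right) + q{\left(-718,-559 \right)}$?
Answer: $- \frac{46405347}{61990} \approx -748.59$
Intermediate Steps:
$p{\left(s \right)} = -419 + 2 s$ ($p{\left(s \right)} = 2 + \left(\left(-421 + s\right) + s\right) = 2 + \left(-421 + 2 s\right) = -419 + 2 s$)
$\left(\frac{-1127989 - 512584}{-681552 + Z{\left(1178 \right)}} + p{\left(-176 \right)}\right) + q{\left(-718,-559 \right)} = \left(\frac{-1127989 - 512584}{-681552 - 338} + \left(-419 + 2 \left(-176\right)\right)\right) + \left(738 - 718\right) = \left(- \frac{1640573}{-681890} - 771\right) + 20 = \left(\left(-1640573\right) \left(- \frac{1}{681890}\right) - 771\right) + 20 = \left(\frac{149143}{61990} - 771\right) + 20 = - \frac{47645147}{61990} + 20 = - \frac{46405347}{61990}$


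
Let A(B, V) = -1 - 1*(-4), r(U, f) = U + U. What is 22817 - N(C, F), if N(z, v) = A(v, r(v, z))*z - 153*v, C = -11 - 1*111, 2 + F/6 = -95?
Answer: -65863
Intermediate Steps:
F = -582 (F = -12 + 6*(-95) = -12 - 570 = -582)
r(U, f) = 2*U
A(B, V) = 3 (A(B, V) = -1 + 4 = 3)
C = -122 (C = -11 - 111 = -122)
N(z, v) = -153*v + 3*z (N(z, v) = 3*z - 153*v = -153*v + 3*z)
22817 - N(C, F) = 22817 - (-153*(-582) + 3*(-122)) = 22817 - (89046 - 366) = 22817 - 1*88680 = 22817 - 88680 = -65863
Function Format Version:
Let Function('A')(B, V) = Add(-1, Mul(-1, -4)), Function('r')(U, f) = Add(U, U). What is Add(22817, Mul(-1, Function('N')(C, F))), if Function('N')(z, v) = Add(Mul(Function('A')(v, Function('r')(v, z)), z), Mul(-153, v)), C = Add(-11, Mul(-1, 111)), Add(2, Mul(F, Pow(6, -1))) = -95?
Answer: -65863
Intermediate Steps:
F = -582 (F = Add(-12, Mul(6, -95)) = Add(-12, -570) = -582)
Function('r')(U, f) = Mul(2, U)
Function('A')(B, V) = 3 (Function('A')(B, V) = Add(-1, 4) = 3)
C = -122 (C = Add(-11, -111) = -122)
Function('N')(z, v) = Add(Mul(-153, v), Mul(3, z)) (Function('N')(z, v) = Add(Mul(3, z), Mul(-153, v)) = Add(Mul(-153, v), Mul(3, z)))
Add(22817, Mul(-1, Function('N')(C, F))) = Add(22817, Mul(-1, Add(Mul(-153, -582), Mul(3, -122)))) = Add(22817, Mul(-1, Add(89046, -366))) = Add(22817, Mul(-1, 88680)) = Add(22817, -88680) = -65863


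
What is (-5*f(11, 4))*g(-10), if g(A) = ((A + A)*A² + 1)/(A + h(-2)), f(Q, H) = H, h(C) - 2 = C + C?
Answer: -9995/3 ≈ -3331.7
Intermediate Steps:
h(C) = 2 + 2*C (h(C) = 2 + (C + C) = 2 + 2*C)
g(A) = (1 + 2*A³)/(-2 + A) (g(A) = ((A + A)*A² + 1)/(A + (2 + 2*(-2))) = ((2*A)*A² + 1)/(A + (2 - 4)) = (2*A³ + 1)/(A - 2) = (1 + 2*A³)/(-2 + A))
(-5*f(11, 4))*g(-10) = (-5*4)*((1 + 2*(-10)³)/(-2 - 10)) = -20*(1 + 2*(-1000))/(-12) = -(-5)*(1 - 2000)/3 = -(-5)*(-1999)/3 = -20*1999/12 = -9995/3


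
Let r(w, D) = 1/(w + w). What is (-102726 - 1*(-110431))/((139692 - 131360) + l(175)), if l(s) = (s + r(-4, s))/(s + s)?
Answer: 21574000/23330999 ≈ 0.92469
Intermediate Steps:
r(w, D) = 1/(2*w)
l(s) = (-⅛ + s)/(2*s) (l(s) = (s + (½)/(-4))/(s + s) = (s + (½)*(-¼))/((2*s)) = (s - ⅛)*(1/(2*s)) = (-⅛ + s)*(1/(2*s)) = (-⅛ + s)/(2*s))
(-102726 - 1*(-110431))/((139692 - 131360) + l(175)) = (-102726 - 1*(-110431))/((139692 - 131360) + (1/16)*(-1 + 8*175)/175) = (-102726 + 110431)/(8332 + (1/16)*(1/175)*(-1 + 1400)) = 7705/(8332 + (1/16)*(1/175)*1399) = 7705/(8332 + 1399/2800) = 7705/(23330999/2800) = 7705*(2800/23330999) = 21574000/23330999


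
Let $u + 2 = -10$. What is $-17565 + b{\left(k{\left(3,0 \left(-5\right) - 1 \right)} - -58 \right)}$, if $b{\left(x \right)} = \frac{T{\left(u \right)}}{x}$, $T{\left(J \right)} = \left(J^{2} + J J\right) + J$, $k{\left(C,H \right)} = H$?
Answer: $- \frac{333643}{19} \approx -17560.0$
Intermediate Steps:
$u = -12$ ($u = -2 - 10 = -12$)
$T{\left(J \right)} = J + 2 J^{2}$ ($T{\left(J \right)} = \left(J^{2} + J^{2}\right) + J = 2 J^{2} + J = J + 2 J^{2}$)
$b{\left(x \right)} = \frac{276}{x}$ ($b{\left(x \right)} = \frac{\left(-12\right) \left(1 + 2 \left(-12\right)\right)}{x} = \frac{\left(-12\right) \left(1 - 24\right)}{x} = \frac{\left(-12\right) \left(-23\right)}{x} = \frac{276}{x}$)
$-17565 + b{\left(k{\left(3,0 \left(-5\right) - 1 \right)} - -58 \right)} = -17565 + \frac{276}{\left(0 \left(-5\right) - 1\right) - -58} = -17565 + \frac{276}{\left(0 - 1\right) + 58} = -17565 + \frac{276}{-1 + 58} = -17565 + \frac{276}{57} = -17565 + 276 \cdot \frac{1}{57} = -17565 + \frac{92}{19} = - \frac{333643}{19}$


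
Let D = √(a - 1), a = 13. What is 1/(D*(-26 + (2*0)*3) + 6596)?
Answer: 1649/10874776 + 13*√3/10874776 ≈ 0.00015371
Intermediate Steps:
D = 2*√3 (D = √(13 - 1) = √12 = 2*√3 ≈ 3.4641)
1/(D*(-26 + (2*0)*3) + 6596) = 1/((2*√3)*(-26 + (2*0)*3) + 6596) = 1/((2*√3)*(-26 + 0*3) + 6596) = 1/((2*√3)*(-26 + 0) + 6596) = 1/((2*√3)*(-26) + 6596) = 1/(-52*√3 + 6596) = 1/(6596 - 52*√3)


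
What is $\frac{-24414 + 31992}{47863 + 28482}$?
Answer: $\frac{7578}{76345} \approx 0.09926$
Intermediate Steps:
$\frac{-24414 + 31992}{47863 + 28482} = \frac{7578}{76345}$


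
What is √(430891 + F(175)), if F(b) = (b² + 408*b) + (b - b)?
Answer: 34*√461 ≈ 730.01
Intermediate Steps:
F(b) = b² + 408*b (F(b) = (b² + 408*b) + 0 = b² + 408*b)
√(430891 + F(175)) = √(430891 + 175*(408 + 175)) = √(430891 + 175*583) = √(430891 + 102025) = √532916 = 34*√461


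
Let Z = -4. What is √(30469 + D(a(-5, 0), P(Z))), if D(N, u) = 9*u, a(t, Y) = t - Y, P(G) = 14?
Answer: √30595 ≈ 174.91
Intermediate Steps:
√(30469 + D(a(-5, 0), P(Z))) = √(30469 + 9*14) = √(30469 + 126) = √30595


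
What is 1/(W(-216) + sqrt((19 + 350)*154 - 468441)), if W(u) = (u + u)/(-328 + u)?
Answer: 34/17623247 - 1156*I*sqrt(45735)/158609223 ≈ 1.9293e-6 - 0.0015587*I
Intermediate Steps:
W(u) = 2*u/(-328 + u) (W(u) = (2*u)/(-328 + u) = 2*u/(-328 + u))
1/(W(-216) + sqrt((19 + 350)*154 - 468441)) = 1/(2*(-216)/(-328 - 216) + sqrt((19 + 350)*154 - 468441)) = 1/(2*(-216)/(-544) + sqrt(369*154 - 468441)) = 1/(2*(-216)*(-1/544) + sqrt(56826 - 468441)) = 1/(27/34 + sqrt(-411615)) = 1/(27/34 + 3*I*sqrt(45735))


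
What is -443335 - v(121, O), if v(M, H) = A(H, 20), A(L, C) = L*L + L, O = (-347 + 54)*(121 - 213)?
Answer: -727096227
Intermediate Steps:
O = 26956 (O = -293*(-92) = 26956)
A(L, C) = L + L² (A(L, C) = L² + L = L + L²)
v(M, H) = H*(1 + H)
-443335 - v(121, O) = -443335 - 26956*(1 + 26956) = -443335 - 26956*26957 = -443335 - 1*726652892 = -443335 - 726652892 = -727096227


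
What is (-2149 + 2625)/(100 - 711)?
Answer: -476/611 ≈ -0.77905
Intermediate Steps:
(-2149 + 2625)/(100 - 711) = 476/(-611) = 476*(-1/611) = -476/611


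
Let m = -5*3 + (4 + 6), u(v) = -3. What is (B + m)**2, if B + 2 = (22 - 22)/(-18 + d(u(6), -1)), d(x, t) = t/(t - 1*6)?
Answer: 49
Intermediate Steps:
m = -5 (m = -15 + 10 = -5)
d(x, t) = t/(-6 + t) (d(x, t) = t/(t - 6) = t/(-6 + t))
B = -2 (B = -2 + (22 - 22)/(-18 - 1/(-6 - 1)) = -2 + 0/(-18 - 1/(-7)) = -2 + 0/(-18 - 1*(-1/7)) = -2 + 0/(-18 + 1/7) = -2 + 0/(-125/7) = -2 + 0*(-7/125) = -2 + 0 = -2)
(B + m)**2 = (-2 - 5)**2 = (-7)**2 = 49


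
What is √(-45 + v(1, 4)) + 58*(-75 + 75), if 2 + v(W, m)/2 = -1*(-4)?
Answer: I*√41 ≈ 6.4031*I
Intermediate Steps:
v(W, m) = 4 (v(W, m) = -4 + 2*(-1*(-4)) = -4 + 2*4 = -4 + 8 = 4)
√(-45 + v(1, 4)) + 58*(-75 + 75) = √(-45 + 4) + 58*(-75 + 75) = √(-41) + 58*0 = I*√41 + 0 = I*√41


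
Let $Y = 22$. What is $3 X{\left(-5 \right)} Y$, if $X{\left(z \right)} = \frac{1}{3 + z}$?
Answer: $-33$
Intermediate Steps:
$3 X{\left(-5 \right)} Y = \frac{3}{3 - 5} \cdot 22 = \frac{3}{-2} \cdot 22 = 3 \left(- \frac{1}{2}\right) 22 = \left(- \frac{3}{2}\right) 22 = -33$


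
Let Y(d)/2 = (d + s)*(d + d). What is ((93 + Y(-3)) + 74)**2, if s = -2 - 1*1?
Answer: 57121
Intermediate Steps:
s = -3 (s = -2 - 1 = -3)
Y(d) = 4*d*(-3 + d) (Y(d) = 2*((d - 3)*(d + d)) = 2*((-3 + d)*(2*d)) = 2*(2*d*(-3 + d)) = 4*d*(-3 + d))
((93 + Y(-3)) + 74)**2 = ((93 + 4*(-3)*(-3 - 3)) + 74)**2 = ((93 + 4*(-3)*(-6)) + 74)**2 = ((93 + 72) + 74)**2 = (165 + 74)**2 = 239**2 = 57121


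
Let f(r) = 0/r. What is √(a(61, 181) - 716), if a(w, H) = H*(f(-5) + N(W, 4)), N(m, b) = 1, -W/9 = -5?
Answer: I*√535 ≈ 23.13*I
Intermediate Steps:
W = 45 (W = -9*(-5) = 45)
f(r) = 0
a(w, H) = H (a(w, H) = H*(0 + 1) = H*1 = H)
√(a(61, 181) - 716) = √(181 - 716) = √(-535) = I*√535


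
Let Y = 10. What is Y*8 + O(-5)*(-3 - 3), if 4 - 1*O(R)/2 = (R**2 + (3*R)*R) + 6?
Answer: 1304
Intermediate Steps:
O(R) = -4 - 8*R**2 (O(R) = 8 - 2*((R**2 + (3*R)*R) + 6) = 8 - 2*((R**2 + 3*R**2) + 6) = 8 - 2*(4*R**2 + 6) = 8 - 2*(6 + 4*R**2) = 8 + (-12 - 8*R**2) = -4 - 8*R**2)
Y*8 + O(-5)*(-3 - 3) = 10*8 + (-4 - 8*(-5)**2)*(-3 - 3) = 80 + (-4 - 8*25)*(-6) = 80 + (-4 - 200)*(-6) = 80 - 204*(-6) = 80 + 1224 = 1304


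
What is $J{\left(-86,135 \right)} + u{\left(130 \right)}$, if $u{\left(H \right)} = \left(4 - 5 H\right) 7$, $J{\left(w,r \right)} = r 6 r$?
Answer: $104828$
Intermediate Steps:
$J{\left(w,r \right)} = 6 r^{2}$ ($J{\left(w,r \right)} = 6 r r = 6 r^{2}$)
$u{\left(H \right)} = 28 - 35 H$
$J{\left(-86,135 \right)} + u{\left(130 \right)} = 6 \cdot 135^{2} + \left(28 - 4550\right) = 6 \cdot 18225 + \left(28 - 4550\right) = 109350 - 4522 = 104828$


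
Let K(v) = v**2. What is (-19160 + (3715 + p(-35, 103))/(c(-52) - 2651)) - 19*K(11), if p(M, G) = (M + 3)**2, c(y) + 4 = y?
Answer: -58094252/2707 ≈ -21461.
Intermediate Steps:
c(y) = -4 + y
p(M, G) = (3 + M)**2
(-19160 + (3715 + p(-35, 103))/(c(-52) - 2651)) - 19*K(11) = (-19160 + (3715 + (3 - 35)**2)/((-4 - 52) - 2651)) - 19*11**2 = (-19160 + (3715 + (-32)**2)/(-56 - 2651)) - 19*121 = (-19160 + (3715 + 1024)/(-2707)) - 2299 = (-19160 + 4739*(-1/2707)) - 2299 = (-19160 - 4739/2707) - 2299 = -51870859/2707 - 2299 = -58094252/2707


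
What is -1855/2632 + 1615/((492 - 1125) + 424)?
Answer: -34875/4136 ≈ -8.4321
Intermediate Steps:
-1855/2632 + 1615/((492 - 1125) + 424) = -1855*1/2632 + 1615/(-633 + 424) = -265/376 + 1615/(-209) = -265/376 + 1615*(-1/209) = -265/376 - 85/11 = -34875/4136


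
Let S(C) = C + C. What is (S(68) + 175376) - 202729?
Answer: -27217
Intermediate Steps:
S(C) = 2*C
(S(68) + 175376) - 202729 = (2*68 + 175376) - 202729 = (136 + 175376) - 202729 = 175512 - 202729 = -27217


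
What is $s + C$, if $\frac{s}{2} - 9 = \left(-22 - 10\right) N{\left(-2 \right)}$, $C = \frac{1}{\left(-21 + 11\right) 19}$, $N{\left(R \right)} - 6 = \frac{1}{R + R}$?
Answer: $- \frac{66501}{190} \approx -350.01$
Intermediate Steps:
$N{\left(R \right)} = 6 + \frac{1}{2 R}$ ($N{\left(R \right)} = 6 + \frac{1}{R + R} = 6 + \frac{1}{2 R}$)
$C = - \frac{1}{190}$ ($C = \frac{1}{\left(-10\right) 19} = \frac{1}{-190} = - \frac{1}{190} \approx -0.0052632$)
$s = -350$ ($s = 18 + 2 \left(-22 - 10\right) \left(6 + \frac{1}{2 \left(-2\right)}\right) = 18 + 2 \left(- 32 \left(6 + \frac{1}{2} \left(- \frac{1}{2}\right)\right)\right) = 18 + 2 \left(- 32 \left(6 - \frac{1}{4}\right)\right) = 18 + 2 \left(\left(-32\right) \frac{23}{4}\right) = 18 + 2 \left(-184\right) = 18 - 368 = -350$)
$s + C = -350 - \frac{1}{190} = - \frac{66501}{190}$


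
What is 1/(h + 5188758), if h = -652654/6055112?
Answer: 3027556/15709255089121 ≈ 1.9272e-7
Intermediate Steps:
h = -326327/3027556 (h = -652654*1/6055112 = -326327/3027556 ≈ -0.10779)
1/(h + 5188758) = 1/(-326327/3027556 + 5188758) = 1/(15709255089121/3027556) = 3027556/15709255089121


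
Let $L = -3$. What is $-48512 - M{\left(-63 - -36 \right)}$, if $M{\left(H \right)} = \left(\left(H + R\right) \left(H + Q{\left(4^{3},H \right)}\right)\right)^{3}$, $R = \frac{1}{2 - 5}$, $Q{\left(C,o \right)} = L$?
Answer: $-551416512$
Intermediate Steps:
$Q{\left(C,o \right)} = -3$
$R = - \frac{1}{3}$ ($R = \frac{1}{-3} = - \frac{1}{3} \approx -0.33333$)
$M{\left(H \right)} = \left(-3 + H\right)^{3} \left(- \frac{1}{3} + H\right)^{3}$ ($M{\left(H \right)} = \left(\left(H - \frac{1}{3}\right) \left(H - 3\right)\right)^{3} = \left(\left(- \frac{1}{3} + H\right) \left(-3 + H\right)\right)^{3} = \left(\left(-3 + H\right) \left(- \frac{1}{3} + H\right)\right)^{3} = \left(-3 + H\right)^{3} \left(- \frac{1}{3} + H\right)^{3}$)
$-48512 - M{\left(-63 - -36 \right)} = -48512 - \frac{\left(-1 + 3 \left(-63 - -36\right)\right)^{3} \left(-3 - 27\right)^{3}}{27} = -48512 - \frac{\left(-1 + 3 \left(-63 + 36\right)\right)^{3} \left(-3 + \left(-63 + 36\right)\right)^{3}}{27} = -48512 - \frac{\left(-1 + 3 \left(-27\right)\right)^{3} \left(-3 - 27\right)^{3}}{27} = -48512 - \frac{\left(-1 - 81\right)^{3} \left(-30\right)^{3}}{27} = -48512 - \frac{1}{27} \left(-82\right)^{3} \left(-27000\right) = -48512 - \frac{1}{27} \left(-551368\right) \left(-27000\right) = -48512 - 551368000 = -551416512$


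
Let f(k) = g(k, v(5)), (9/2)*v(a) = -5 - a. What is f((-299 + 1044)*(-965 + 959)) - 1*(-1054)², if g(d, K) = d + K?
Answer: -10038494/9 ≈ -1.1154e+6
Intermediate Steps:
v(a) = -10/9 - 2*a/9 (v(a) = 2*(-5 - a)/9 = -10/9 - 2*a/9)
g(d, K) = K + d
f(k) = -20/9 + k (f(k) = (-10/9 - 2/9*5) + k = (-10/9 - 10/9) + k = -20/9 + k)
f((-299 + 1044)*(-965 + 959)) - 1*(-1054)² = (-20/9 + (-299 + 1044)*(-965 + 959)) - 1*(-1054)² = (-20/9 + 745*(-6)) - 1*1110916 = (-20/9 - 4470) - 1110916 = -40250/9 - 1110916 = -10038494/9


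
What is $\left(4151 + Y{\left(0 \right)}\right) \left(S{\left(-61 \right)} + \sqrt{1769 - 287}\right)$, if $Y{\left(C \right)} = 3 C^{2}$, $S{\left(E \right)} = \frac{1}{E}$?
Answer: $- \frac{4151}{61} + 4151 \sqrt{1482} \approx 1.5973 \cdot 10^{5}$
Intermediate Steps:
$\left(4151 + Y{\left(0 \right)}\right) \left(S{\left(-61 \right)} + \sqrt{1769 - 287}\right) = \left(4151 + 3 \cdot 0^{2}\right) \left(\frac{1}{-61} + \sqrt{1769 - 287}\right) = \left(4151 + 3 \cdot 0\right) \left(- \frac{1}{61} + \sqrt{1482}\right) = \left(4151 + 0\right) \left(- \frac{1}{61} + \sqrt{1482}\right) = 4151 \left(- \frac{1}{61} + \sqrt{1482}\right) = - \frac{4151}{61} + 4151 \sqrt{1482}$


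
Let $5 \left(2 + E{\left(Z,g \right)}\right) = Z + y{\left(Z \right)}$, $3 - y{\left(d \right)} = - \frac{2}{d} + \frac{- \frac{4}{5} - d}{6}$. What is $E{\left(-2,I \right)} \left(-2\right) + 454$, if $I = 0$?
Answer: $\frac{11452}{25} \approx 458.08$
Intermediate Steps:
$y{\left(d \right)} = \frac{47}{15} + \frac{2}{d} + \frac{d}{6}$ ($y{\left(d \right)} = 3 - \left(- \frac{2}{d} + \frac{- \frac{4}{5} - d}{6}\right) = 3 - \left(- \frac{2}{d} + \left(\left(-4\right) \frac{1}{5} - d\right) \frac{1}{6}\right) = 3 - \left(- \frac{2}{d} + \left(- \frac{4}{5} - d\right) \frac{1}{6}\right) = 3 - \left(- \frac{2}{d} - \left(\frac{2}{15} + \frac{d}{6}\right)\right) = 3 - \left(- \frac{2}{15} - \frac{2}{d} - \frac{d}{6}\right) = 3 + \left(\frac{2}{15} + \frac{2}{d} + \frac{d}{6}\right) = \frac{47}{15} + \frac{2}{d} + \frac{d}{6}$)
$E{\left(Z,g \right)} = - \frac{103}{75} + \frac{2}{5 Z} + \frac{7 Z}{30}$ ($E{\left(Z,g \right)} = -2 + \frac{Z + \left(\frac{47}{15} + \frac{2}{Z} + \frac{Z}{6}\right)}{5} = -2 + \frac{\frac{47}{15} + \frac{2}{Z} + \frac{7 Z}{6}}{5} = -2 + \left(\frac{47}{75} + \frac{2}{5 Z} + \frac{7 Z}{30}\right) = - \frac{103}{75} + \frac{2}{5 Z} + \frac{7 Z}{30}$)
$E{\left(-2,I \right)} \left(-2\right) + 454 = \frac{60 - -412 + 35 \left(-2\right)^{2}}{150 \left(-2\right)} \left(-2\right) + 454 = \frac{1}{150} \left(- \frac{1}{2}\right) \left(60 + 412 + 35 \cdot 4\right) \left(-2\right) + 454 = \frac{1}{150} \left(- \frac{1}{2}\right) \left(60 + 412 + 140\right) \left(-2\right) + 454 = \frac{1}{150} \left(- \frac{1}{2}\right) 612 \left(-2\right) + 454 = \left(- \frac{51}{25}\right) \left(-2\right) + 454 = \frac{102}{25} + 454 = \frac{11452}{25}$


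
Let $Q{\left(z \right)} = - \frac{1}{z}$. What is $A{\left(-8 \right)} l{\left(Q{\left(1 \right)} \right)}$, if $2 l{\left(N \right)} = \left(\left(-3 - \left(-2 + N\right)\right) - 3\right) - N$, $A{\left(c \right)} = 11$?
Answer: $-11$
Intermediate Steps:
$l{\left(N \right)} = -2 - N$ ($l{\left(N \right)} = \frac{\left(\left(-3 - \left(-2 + N\right)\right) - 3\right) - N}{2} = \frac{\left(\left(-1 - N\right) - 3\right) - N}{2} = \frac{\left(-4 - N\right) - N}{2} = \frac{-4 - 2 N}{2} = -2 - N$)
$A{\left(-8 \right)} l{\left(Q{\left(1 \right)} \right)} = 11 \left(-2 - - 1^{-1}\right) = 11 \left(-2 - \left(-1\right) 1\right) = 11 \left(-2 - -1\right) = 11 \left(-2 + 1\right) = 11 \left(-1\right) = -11$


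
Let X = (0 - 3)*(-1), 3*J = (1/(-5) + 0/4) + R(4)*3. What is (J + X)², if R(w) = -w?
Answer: 256/225 ≈ 1.1378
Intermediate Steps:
J = -61/15 (J = ((1/(-5) + 0/4) - 1*4*3)/3 = ((1*(-⅕) + 0*(¼)) - 4*3)/3 = ((-⅕ + 0) - 12)/3 = (-⅕ - 12)/3 = (⅓)*(-61/5) = -61/15 ≈ -4.0667)
X = 3 (X = -3*(-1) = 3)
(J + X)² = (-61/15 + 3)² = (-16/15)² = 256/225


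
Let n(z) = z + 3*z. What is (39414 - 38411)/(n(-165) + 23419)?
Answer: 1003/22759 ≈ 0.044070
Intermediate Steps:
n(z) = 4*z
(39414 - 38411)/(n(-165) + 23419) = (39414 - 38411)/(4*(-165) + 23419) = 1003/(-660 + 23419) = 1003/22759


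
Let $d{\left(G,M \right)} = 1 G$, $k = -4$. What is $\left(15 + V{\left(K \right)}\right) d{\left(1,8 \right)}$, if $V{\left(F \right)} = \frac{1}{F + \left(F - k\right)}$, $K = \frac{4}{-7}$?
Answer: $\frac{307}{20} \approx 15.35$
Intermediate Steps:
$d{\left(G,M \right)} = G$
$K = - \frac{4}{7}$ ($K = 4 \left(- \frac{1}{7}\right) = - \frac{4}{7} \approx -0.57143$)
$V{\left(F \right)} = \frac{1}{4 + 2 F}$ ($V{\left(F \right)} = \frac{1}{F + \left(F - -4\right)} = \frac{1}{F + \left(F + 4\right)} = \frac{1}{F + \left(4 + F\right)} = \frac{1}{4 + 2 F}$)
$\left(15 + V{\left(K \right)}\right) d{\left(1,8 \right)} = \left(15 + \frac{1}{2 \left(2 - \frac{4}{7}\right)}\right) 1 = \left(15 + \frac{1}{2 \cdot \frac{10}{7}}\right) 1 = \left(15 + \frac{1}{2} \cdot \frac{7}{10}\right) 1 = \left(15 + \frac{7}{20}\right) 1 = \frac{307}{20} \cdot 1 = \frac{307}{20}$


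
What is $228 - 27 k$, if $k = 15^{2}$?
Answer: $-5847$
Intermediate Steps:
$k = 225$
$228 - 27 k = 228 - 6075 = -5847$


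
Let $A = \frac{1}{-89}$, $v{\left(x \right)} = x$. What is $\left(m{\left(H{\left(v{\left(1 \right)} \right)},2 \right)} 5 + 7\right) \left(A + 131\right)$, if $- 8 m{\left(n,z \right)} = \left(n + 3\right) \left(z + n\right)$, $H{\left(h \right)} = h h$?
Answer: $- \frac{5829}{89} \approx -65.494$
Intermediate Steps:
$H{\left(h \right)} = h^{2}$
$m{\left(n,z \right)} = - \frac{\left(3 + n\right) \left(n + z\right)}{8}$ ($m{\left(n,z \right)} = - \frac{\left(n + 3\right) \left(z + n\right)}{8} = - \frac{\left(3 + n\right) \left(n + z\right)}{8}$)
$A = - \frac{1}{89} \approx -0.011236$
$\left(m{\left(H{\left(v{\left(1 \right)} \right)},2 \right)} 5 + 7\right) \left(A + 131\right) = \left(\left(- \frac{3 \cdot 1^{2}}{8} - \frac{3}{4} - \frac{\left(1^{2}\right)^{2}}{8} - \frac{1}{8} \cdot 1^{2} \cdot 2\right) 5 + 7\right) \left(- \frac{1}{89} + 131\right) = \left(\left(\left(- \frac{3}{8}\right) 1 - \frac{3}{4} - \frac{1^{2}}{8} - \frac{1}{8} \cdot 2\right) 5 + 7\right) \frac{11658}{89} = \left(\left(- \frac{3}{8} - \frac{3}{4} - \frac{1}{8} - \frac{1}{4}\right) 5 + 7\right) \frac{11658}{89} = \left(\left(- \frac{3}{2}\right) 5 + 7\right) \frac{11658}{89} = \left(- \frac{15}{2} + 7\right) \frac{11658}{89} = \left(- \frac{1}{2}\right) \frac{11658}{89} = - \frac{5829}{89}$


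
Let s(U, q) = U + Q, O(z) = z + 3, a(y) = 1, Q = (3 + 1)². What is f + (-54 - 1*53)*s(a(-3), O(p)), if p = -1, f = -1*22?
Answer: -1841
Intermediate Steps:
f = -22
Q = 16 (Q = 4² = 16)
O(z) = 3 + z
s(U, q) = 16 + U (s(U, q) = U + 16 = 16 + U)
f + (-54 - 1*53)*s(a(-3), O(p)) = -22 + (-54 - 1*53)*(16 + 1) = -22 + (-54 - 53)*17 = -22 - 107*17 = -22 - 1819 = -1841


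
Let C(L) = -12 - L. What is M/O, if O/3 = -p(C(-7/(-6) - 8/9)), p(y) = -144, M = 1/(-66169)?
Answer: -1/28585008 ≈ -3.4983e-8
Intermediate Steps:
M = -1/66169 ≈ -1.5113e-5
O = 432 (O = 3*(-1*(-144)) = 3*144 = 432)
M/O = -1/66169/432 = -1/66169*1/432 = -1/28585008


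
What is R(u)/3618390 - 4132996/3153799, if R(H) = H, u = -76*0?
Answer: -4132996/3153799 ≈ -1.3105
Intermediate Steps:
u = 0
R(u)/3618390 - 4132996/3153799 = 0/3618390 - 4132996/3153799 = 0*(1/3618390) - 4132996*1/3153799 = 0 - 4132996/3153799 = -4132996/3153799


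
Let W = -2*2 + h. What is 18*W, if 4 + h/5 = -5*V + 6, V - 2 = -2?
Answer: 108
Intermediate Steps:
V = 0 (V = 2 - 2 = 0)
h = 10 (h = -20 + 5*(-5*0 + 6) = -20 + 5*(0 + 6) = -20 + 5*6 = -20 + 30 = 10)
W = 6 (W = -2*2 + 10 = -4 + 10 = 6)
18*W = 18*6 = 108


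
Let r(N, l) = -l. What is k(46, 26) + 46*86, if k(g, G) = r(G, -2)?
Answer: 3958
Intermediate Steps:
k(g, G) = 2 (k(g, G) = -1*(-2) = 2)
k(46, 26) + 46*86 = 2 + 46*86 = 2 + 3956 = 3958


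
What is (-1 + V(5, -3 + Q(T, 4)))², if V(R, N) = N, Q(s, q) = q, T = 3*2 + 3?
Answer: 0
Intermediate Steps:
T = 9 (T = 6 + 3 = 9)
(-1 + V(5, -3 + Q(T, 4)))² = (-1 + (-3 + 4))² = (-1 + 1)² = 0² = 0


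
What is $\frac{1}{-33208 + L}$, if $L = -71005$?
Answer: $- \frac{1}{104213} \approx -9.5957 \cdot 10^{-6}$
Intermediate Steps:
$\frac{1}{-33208 + L} = \frac{1}{-33208 - 71005} = \frac{1}{-104213} = - \frac{1}{104213}$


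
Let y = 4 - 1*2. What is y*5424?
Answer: 10848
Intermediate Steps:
y = 2 (y = 4 - 2 = 2)
y*5424 = 2*5424 = 10848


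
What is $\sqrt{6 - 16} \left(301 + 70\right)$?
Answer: $371 i \sqrt{10} \approx 1173.2 i$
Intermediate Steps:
$\sqrt{6 - 16} \left(301 + 70\right) = \sqrt{-10} \cdot 371 = i \sqrt{10} \cdot 371 = 371 i \sqrt{10}$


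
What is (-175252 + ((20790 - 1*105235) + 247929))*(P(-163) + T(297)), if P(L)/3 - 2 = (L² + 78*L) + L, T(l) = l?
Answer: -486948072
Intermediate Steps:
P(L) = 6 + 3*L² + 237*L (P(L) = 6 + 3*((L² + 78*L) + L) = 6 + 3*(L² + 79*L) = 6 + (3*L² + 237*L) = 6 + 3*L² + 237*L)
(-175252 + ((20790 - 1*105235) + 247929))*(P(-163) + T(297)) = (-175252 + ((20790 - 1*105235) + 247929))*((6 + 3*(-163)² + 237*(-163)) + 297) = (-175252 + ((20790 - 105235) + 247929))*((6 + 3*26569 - 38631) + 297) = (-175252 + (-84445 + 247929))*((6 + 79707 - 38631) + 297) = (-175252 + 163484)*(41082 + 297) = -11768*41379 = -486948072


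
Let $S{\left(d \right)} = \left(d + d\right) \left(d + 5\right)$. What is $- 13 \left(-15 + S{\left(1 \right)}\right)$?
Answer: $39$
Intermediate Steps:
$S{\left(d \right)} = 2 d \left(5 + d\right)$
$- 13 \left(-15 + S{\left(1 \right)}\right) = - 13 \left(-15 + 2 \cdot 1 \left(5 + 1\right)\right) = - 13 \left(-15 + 2 \cdot 1 \cdot 6\right) = - 13 \left(-15 + 12\right) = \left(-13\right) \left(-3\right) = 39$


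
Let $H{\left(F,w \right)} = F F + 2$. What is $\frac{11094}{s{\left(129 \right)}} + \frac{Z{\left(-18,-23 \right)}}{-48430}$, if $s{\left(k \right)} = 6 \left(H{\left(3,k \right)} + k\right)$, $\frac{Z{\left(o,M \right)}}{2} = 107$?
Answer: $\frac{8951711}{678020} \approx 13.203$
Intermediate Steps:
$Z{\left(o,M \right)} = 214$ ($Z{\left(o,M \right)} = 2 \cdot 107 = 214$)
$H{\left(F,w \right)} = 2 + F^{2}$ ($H{\left(F,w \right)} = F^{2} + 2 = 2 + F^{2}$)
$s{\left(k \right)} = 66 + 6 k$ ($s{\left(k \right)} = 6 \left(\left(2 + 3^{2}\right) + k\right) = 6 \left(\left(2 + 9\right) + k\right) = 6 \left(11 + k\right) = 66 + 6 k$)
$\frac{11094}{s{\left(129 \right)}} + \frac{Z{\left(-18,-23 \right)}}{-48430} = \frac{11094}{66 + 6 \cdot 129} + \frac{214}{-48430} = \frac{11094}{66 + 774} + 214 \left(- \frac{1}{48430}\right) = \frac{11094}{840} - \frac{107}{24215} = 11094 \cdot \frac{1}{840} - \frac{107}{24215} = \frac{1849}{140} - \frac{107}{24215} = \frac{8951711}{678020}$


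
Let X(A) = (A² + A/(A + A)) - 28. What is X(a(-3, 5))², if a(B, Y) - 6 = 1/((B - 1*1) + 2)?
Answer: 121/16 ≈ 7.5625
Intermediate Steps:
a(B, Y) = 6 + 1/(1 + B) (a(B, Y) = 6 + 1/((B - 1*1) + 2) = 6 + 1/((B - 1) + 2) = 6 + 1/((-1 + B) + 2) = 6 + 1/(1 + B))
X(A) = -55/2 + A² (X(A) = (A² + A/((2*A))) - 28 = (A² + (1/(2*A))*A) - 28 = (A² + ½) - 28 = (½ + A²) - 28 = -55/2 + A²)
X(a(-3, 5))² = (-55/2 + ((7 + 6*(-3))/(1 - 3))²)² = (-55/2 + ((7 - 18)/(-2))²)² = (-55/2 + (-½*(-11))²)² = (-55/2 + (11/2)²)² = (-55/2 + 121/4)² = (11/4)² = 121/16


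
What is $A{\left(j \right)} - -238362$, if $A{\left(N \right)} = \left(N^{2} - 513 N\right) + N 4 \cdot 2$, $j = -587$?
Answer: $879366$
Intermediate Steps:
$A{\left(N \right)} = N^{2} - 505 N$ ($A{\left(N \right)} = \left(N^{2} - 513 N\right) + 4 N 2 = \left(N^{2} - 513 N\right) + 8 N = N^{2} - 505 N$)
$A{\left(j \right)} - -238362 = - 587 \left(-505 - 587\right) - -238362 = \left(-587\right) \left(-1092\right) + 238362 = 641004 + 238362 = 879366$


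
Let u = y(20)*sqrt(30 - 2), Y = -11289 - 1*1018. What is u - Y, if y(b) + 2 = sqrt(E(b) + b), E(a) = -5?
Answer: 12307 + 2*sqrt(7)*(-2 + sqrt(15)) ≈ 12317.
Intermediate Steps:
y(b) = -2 + sqrt(-5 + b)
Y = -12307 (Y = -11289 - 1018 = -12307)
u = 2*sqrt(7)*(-2 + sqrt(15)) (u = (-2 + sqrt(-5 + 20))*sqrt(30 - 2) = (-2 + sqrt(15))*sqrt(28) = (-2 + sqrt(15))*(2*sqrt(7)) = 2*sqrt(7)*(-2 + sqrt(15)) ≈ 9.9109)
u - Y = 2*sqrt(7)*(-2 + sqrt(15)) - 1*(-12307) = 2*sqrt(7)*(-2 + sqrt(15)) + 12307 = 12307 + 2*sqrt(7)*(-2 + sqrt(15))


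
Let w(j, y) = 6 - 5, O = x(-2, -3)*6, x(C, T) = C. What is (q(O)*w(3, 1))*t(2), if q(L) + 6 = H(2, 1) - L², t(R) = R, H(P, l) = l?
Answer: -298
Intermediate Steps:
O = -12 (O = -2*6 = -12)
w(j, y) = 1
q(L) = -5 - L² (q(L) = -6 + (1 - L²) = -5 - L²)
(q(O)*w(3, 1))*t(2) = ((-5 - 1*(-12)²)*1)*2 = ((-5 - 1*144)*1)*2 = ((-5 - 144)*1)*2 = -149*1*2 = -149*2 = -298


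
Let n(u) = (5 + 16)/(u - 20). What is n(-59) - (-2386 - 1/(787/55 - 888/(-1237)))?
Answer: 192692442572/80766361 ≈ 2385.8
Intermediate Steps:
n(u) = 21/(-20 + u)
n(-59) - (-2386 - 1/(787/55 - 888/(-1237))) = 21/(-20 - 59) - (-2386 - 1/(787/55 - 888/(-1237))) = 21/(-79) - (-2386 - 1/(787*(1/55) - 888*(-1/1237))) = 21*(-1/79) - (-2386 - 1/(787/55 + 888/1237)) = -21/79 - (-2386 - 1/1022359/68035) = -21/79 - (-2386 - 1*68035/1022359) = -21/79 - (-2386 - 68035/1022359) = -21/79 - 1*(-2439416609/1022359) = -21/79 + 2439416609/1022359 = 192692442572/80766361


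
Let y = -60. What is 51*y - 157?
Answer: -3217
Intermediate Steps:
51*y - 157 = 51*(-60) - 157 = -3060 - 157 = -3217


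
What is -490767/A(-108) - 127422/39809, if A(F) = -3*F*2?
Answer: -6539837653/8598744 ≈ -760.56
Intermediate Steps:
A(F) = -6*F
-490767/A(-108) - 127422/39809 = -490767/((-6*(-108))) - 127422/39809 = -490767/648 - 127422*1/39809 = -490767*1/648 - 127422/39809 = -163589/216 - 127422/39809 = -6539837653/8598744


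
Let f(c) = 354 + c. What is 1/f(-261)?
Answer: 1/93 ≈ 0.010753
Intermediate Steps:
1/f(-261) = 1/(354 - 261) = 1/93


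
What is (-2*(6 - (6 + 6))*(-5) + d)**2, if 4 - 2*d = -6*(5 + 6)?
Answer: 625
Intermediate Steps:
d = 35 (d = 2 - (-3)*(5 + 6) = 2 - (-3)*11 = 2 - 1/2*(-66) = 2 + 33 = 35)
(-2*(6 - (6 + 6))*(-5) + d)**2 = (-2*(6 - (6 + 6))*(-5) + 35)**2 = (-2*(6 - 1*12)*(-5) + 35)**2 = (-2*(6 - 12)*(-5) + 35)**2 = (-2*(-6)*(-5) + 35)**2 = (12*(-5) + 35)**2 = (-60 + 35)**2 = (-25)**2 = 625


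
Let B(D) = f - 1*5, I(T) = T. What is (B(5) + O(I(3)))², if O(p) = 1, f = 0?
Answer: 16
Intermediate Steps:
B(D) = -5 (B(D) = 0 - 1*5 = 0 - 5 = -5)
(B(5) + O(I(3)))² = (-5 + 1)² = (-4)² = 16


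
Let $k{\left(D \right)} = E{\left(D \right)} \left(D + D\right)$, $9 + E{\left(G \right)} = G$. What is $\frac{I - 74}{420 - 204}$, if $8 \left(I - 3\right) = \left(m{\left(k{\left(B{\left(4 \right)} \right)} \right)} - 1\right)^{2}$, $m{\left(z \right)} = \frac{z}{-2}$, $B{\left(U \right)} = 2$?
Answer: $- \frac{133}{576} \approx -0.2309$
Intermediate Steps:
$E{\left(G \right)} = -9 + G$
$k{\left(D \right)} = 2 D \left(-9 + D\right)$ ($k{\left(D \right)} = \left(-9 + D\right) \left(D + D\right) = \left(-9 + D\right) 2 D = 2 D \left(-9 + D\right)$)
$m{\left(z \right)} = - \frac{z}{2}$ ($m{\left(z \right)} = z \left(- \frac{1}{2}\right) = - \frac{z}{2}$)
$I = \frac{193}{8}$ ($I = 3 + \frac{\left(- \frac{2 \cdot 2 \left(-9 + 2\right)}{2} - 1\right)^{2}}{8} = 3 + \frac{\left(- \frac{2 \cdot 2 \left(-7\right)}{2} - 1\right)^{2}}{8} = 3 + \frac{\left(\left(- \frac{1}{2}\right) \left(-28\right) - 1\right)^{2}}{8} = 3 + \frac{\left(14 - 1\right)^{2}}{8} = 3 + \frac{13^{2}}{8} = 3 + \frac{1}{8} \cdot 169 = 3 + \frac{169}{8} = \frac{193}{8} \approx 24.125$)
$\frac{I - 74}{420 - 204} = \frac{\frac{193}{8} - 74}{420 - 204} = - \frac{399}{8 \cdot 216} = \left(- \frac{399}{8}\right) \frac{1}{216} = - \frac{133}{576}$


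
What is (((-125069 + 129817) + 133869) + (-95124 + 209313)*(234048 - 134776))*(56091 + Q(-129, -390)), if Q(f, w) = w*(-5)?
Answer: 657947495720025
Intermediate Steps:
Q(f, w) = -5*w
(((-125069 + 129817) + 133869) + (-95124 + 209313)*(234048 - 134776))*(56091 + Q(-129, -390)) = (((-125069 + 129817) + 133869) + (-95124 + 209313)*(234048 - 134776))*(56091 - 5*(-390)) = ((4748 + 133869) + 114189*99272)*(56091 + 1950) = (138617 + 11335770408)*58041 = 11335909025*58041 = 657947495720025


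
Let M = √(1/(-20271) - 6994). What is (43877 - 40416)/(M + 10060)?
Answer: 141157757172/410327990195 - 24227*I*√2346064185/410327990195 ≈ 0.34401 - 0.0028598*I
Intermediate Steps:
M = 35*I*√2346064185/20271 (M = √(-1/20271 - 6994) = √(-141775375/20271) = 35*I*√2346064185/20271 ≈ 83.63*I)
(43877 - 40416)/(M + 10060) = (43877 - 40416)/(35*I*√2346064185/20271 + 10060) = 3461/(10060 + 35*I*√2346064185/20271)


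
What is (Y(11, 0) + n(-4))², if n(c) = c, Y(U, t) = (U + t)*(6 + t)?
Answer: 3844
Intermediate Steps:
Y(U, t) = (6 + t)*(U + t)
(Y(11, 0) + n(-4))² = ((0² + 6*11 + 6*0 + 11*0) - 4)² = ((0 + 66 + 0 + 0) - 4)² = (66 - 4)² = 62² = 3844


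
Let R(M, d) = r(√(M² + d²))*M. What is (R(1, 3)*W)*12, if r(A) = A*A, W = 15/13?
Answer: 1800/13 ≈ 138.46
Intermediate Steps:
W = 15/13 (W = 15*(1/13) = 15/13 ≈ 1.1538)
r(A) = A²
R(M, d) = M*(M² + d²) (R(M, d) = (√(M² + d²))²*M = (M² + d²)*M = M*(M² + d²))
(R(1, 3)*W)*12 = ((1*(1² + 3²))*(15/13))*12 = ((1*(1 + 9))*(15/13))*12 = ((1*10)*(15/13))*12 = (10*(15/13))*12 = (150/13)*12 = 1800/13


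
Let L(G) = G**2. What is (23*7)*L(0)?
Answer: 0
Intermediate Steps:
(23*7)*L(0) = (23*7)*0**2 = 161*0 = 0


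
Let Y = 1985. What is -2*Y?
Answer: -3970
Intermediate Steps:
-2*Y = -2*1985 = -3970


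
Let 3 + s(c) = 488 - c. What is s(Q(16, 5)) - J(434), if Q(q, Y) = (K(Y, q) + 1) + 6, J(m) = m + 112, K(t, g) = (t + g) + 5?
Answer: -94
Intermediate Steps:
K(t, g) = 5 + g + t (K(t, g) = (g + t) + 5 = 5 + g + t)
J(m) = 112 + m
Q(q, Y) = 12 + Y + q (Q(q, Y) = ((5 + q + Y) + 1) + 6 = ((5 + Y + q) + 1) + 6 = (6 + Y + q) + 6 = 12 + Y + q)
s(c) = 485 - c (s(c) = -3 + (488 - c) = 485 - c)
s(Q(16, 5)) - J(434) = (485 - (12 + 5 + 16)) - (112 + 434) = (485 - 1*33) - 1*546 = (485 - 33) - 546 = 452 - 546 = -94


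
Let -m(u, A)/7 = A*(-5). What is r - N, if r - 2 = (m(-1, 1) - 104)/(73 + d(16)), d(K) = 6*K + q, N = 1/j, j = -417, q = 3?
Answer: 114847/71724 ≈ 1.6012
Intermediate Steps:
N = -1/417 (N = 1/(-417) = -1/417 ≈ -0.0023981)
m(u, A) = 35*A (m(u, A) = -7*A*(-5) = -(-35)*A = 35*A)
d(K) = 3 + 6*K (d(K) = 6*K + 3 = 3 + 6*K)
r = 275/172 (r = 2 + (35*1 - 104)/(73 + (3 + 6*16)) = 2 + (35 - 104)/(73 + (3 + 96)) = 2 - 69/(73 + 99) = 2 - 69/172 = 275/172 ≈ 1.5988)
r - N = 275/172 - 1*(-1/417) = 275/172 + 1/417 = 114847/71724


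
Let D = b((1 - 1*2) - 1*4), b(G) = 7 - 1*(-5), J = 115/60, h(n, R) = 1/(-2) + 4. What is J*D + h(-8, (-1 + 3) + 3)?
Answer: 53/2 ≈ 26.500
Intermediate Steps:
h(n, R) = 7/2 (h(n, R) = 1*(-½) + 4 = -½ + 4 = 7/2)
J = 23/12 (J = 115*(1/60) = 23/12 ≈ 1.9167)
b(G) = 12 (b(G) = 7 + 5 = 12)
D = 12
J*D + h(-8, (-1 + 3) + 3) = (23/12)*12 + 7/2 = 23 + 7/2 = 53/2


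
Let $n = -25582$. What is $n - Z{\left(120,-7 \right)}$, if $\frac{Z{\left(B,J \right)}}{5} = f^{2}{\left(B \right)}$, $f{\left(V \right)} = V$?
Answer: $-97582$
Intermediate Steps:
$Z{\left(B,J \right)} = 5 B^{2}$
$n - Z{\left(120,-7 \right)} = -25582 - 5 \cdot 120^{2} = -25582 - 5 \cdot 14400 = -25582 - 72000 = -97582$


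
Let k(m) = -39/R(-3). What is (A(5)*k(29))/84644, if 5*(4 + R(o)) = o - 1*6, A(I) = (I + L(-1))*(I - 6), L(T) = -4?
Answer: -195/2454676 ≈ -7.9440e-5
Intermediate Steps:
A(I) = (-6 + I)*(-4 + I) (A(I) = (I - 4)*(I - 6) = (-4 + I)*(-6 + I) = (-6 + I)*(-4 + I))
R(o) = -26/5 + o/5 (R(o) = -4 + (o - 1*6)/5 = -4 + (o - 6)/5 = -4 + (-6 + o)/5 = -4 + (-6/5 + o/5) = -26/5 + o/5)
k(m) = 195/29 (k(m) = -39/(-26/5 + (1/5)*(-3)) = -39/(-26/5 - 3/5) = -39/(-29/5) = -39*(-5/29) = 195/29)
(A(5)*k(29))/84644 = ((24 + 5**2 - 10*5)*(195/29))/84644 = ((24 + 25 - 50)*(195/29))*(1/84644) = -1*195/29*(1/84644) = -195/29*1/84644 = -195/2454676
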